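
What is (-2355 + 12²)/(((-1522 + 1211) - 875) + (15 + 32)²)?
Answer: -67/31 ≈ -2.1613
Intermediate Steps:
(-2355 + 12²)/(((-1522 + 1211) - 875) + (15 + 32)²) = (-2355 + 144)/((-311 - 875) + 47²) = -2211/(-1186 + 2209) = -2211/1023 = -2211*1/1023 = -67/31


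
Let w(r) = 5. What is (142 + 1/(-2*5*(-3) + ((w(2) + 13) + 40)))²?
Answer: 156175009/7744 ≈ 20167.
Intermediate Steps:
(142 + 1/(-2*5*(-3) + ((w(2) + 13) + 40)))² = (142 + 1/(-2*5*(-3) + ((5 + 13) + 40)))² = (142 + 1/(-10*(-3) + (18 + 40)))² = (142 + 1/(30 + 58))² = (142 + 1/88)² = (12497/88)² = 156175009/7744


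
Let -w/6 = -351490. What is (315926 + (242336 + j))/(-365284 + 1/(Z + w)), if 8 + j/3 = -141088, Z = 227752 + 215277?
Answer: -344449463806/932193444195 ≈ -0.36950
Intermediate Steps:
w = 2108940 (w = -6*(-351490) = 2108940)
Z = 443029
j = -423288 (j = -24 + 3*(-141088) = -24 - 423264 = -423288)
(315926 + (242336 + j))/(-365284 + 1/(Z + w)) = (315926 + (242336 - 423288))/(-365284 + 1/(443029 + 2108940)) = (315926 - 180952)/(-365284 + 1/2551969) = 134974/(-365284 + 1/2551969) = 134974/(-932193444195/2551969) = 134974*(-2551969/932193444195) = -344449463806/932193444195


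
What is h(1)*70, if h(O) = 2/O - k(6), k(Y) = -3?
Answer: 350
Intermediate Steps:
h(O) = 3 + 2/O (h(O) = 2/O - 1*(-3) = 2/O + 3 = 3 + 2/O)
h(1)*70 = (3 + 2/1)*70 = (3 + 2*1)*70 = (3 + 2)*70 = 5*70 = 350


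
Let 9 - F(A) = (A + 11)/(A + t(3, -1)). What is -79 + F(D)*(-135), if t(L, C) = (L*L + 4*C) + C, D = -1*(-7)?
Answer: -11804/11 ≈ -1073.1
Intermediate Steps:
D = 7
t(L, C) = L² + 5*C (t(L, C) = (L² + 4*C) + C = L² + 5*C)
F(A) = 9 - (11 + A)/(4 + A) (F(A) = 9 - (A + 11)/(A + (3² + 5*(-1))) = 9 - (11 + A)/(A + (9 - 5)) = 9 - (11 + A)/(A + 4) = 9 - (11 + A)/(4 + A))
-79 + F(D)*(-135) = -79 + ((25 + 8*7)/(4 + 7))*(-135) = -79 + ((25 + 56)/11)*(-135) = -79 + ((1/11)*81)*(-135) = -79 + (81/11)*(-135) = -79 - 10935/11 = -11804/11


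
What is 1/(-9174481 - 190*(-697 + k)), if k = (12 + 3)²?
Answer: -1/9084801 ≈ -1.1007e-7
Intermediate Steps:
k = 225 (k = 15² = 225)
1/(-9174481 - 190*(-697 + k)) = 1/(-9174481 - 190*(-697 + 225)) = 1/(-9174481 - 190*(-472)) = 1/(-9174481 + 89680) = 1/(-9084801) = -1/9084801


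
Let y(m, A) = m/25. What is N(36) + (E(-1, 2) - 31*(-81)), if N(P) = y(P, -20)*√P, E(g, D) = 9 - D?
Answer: 63166/25 ≈ 2526.6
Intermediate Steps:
y(m, A) = m/25 (y(m, A) = m*(1/25) = m/25)
N(P) = P^(3/2)/25 (N(P) = (P/25)*√P = P^(3/2)/25)
N(36) + (E(-1, 2) - 31*(-81)) = 36^(3/2)/25 + ((9 - 1*2) - 31*(-81)) = (1/25)*216 + ((9 - 2) + 2511) = 216/25 + (7 + 2511) = 216/25 + 2518 = 63166/25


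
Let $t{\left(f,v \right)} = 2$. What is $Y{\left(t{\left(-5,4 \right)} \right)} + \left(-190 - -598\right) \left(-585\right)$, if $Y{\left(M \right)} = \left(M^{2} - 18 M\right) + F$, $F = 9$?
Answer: $-238703$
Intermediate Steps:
$Y{\left(M \right)} = 9 + M^{2} - 18 M$ ($Y{\left(M \right)} = \left(M^{2} - 18 M\right) + 9 = 9 + M^{2} - 18 M$)
$Y{\left(t{\left(-5,4 \right)} \right)} + \left(-190 - -598\right) \left(-585\right) = \left(9 + 2^{2} - 36\right) + \left(-190 - -598\right) \left(-585\right) = \left(9 + 4 - 36\right) + \left(-190 + 598\right) \left(-585\right) = -23 + 408 \left(-585\right) = -23 - 238680 = -238703$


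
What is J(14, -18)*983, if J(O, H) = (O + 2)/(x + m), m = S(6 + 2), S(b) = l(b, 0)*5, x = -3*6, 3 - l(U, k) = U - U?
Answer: -15728/3 ≈ -5242.7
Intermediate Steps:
l(U, k) = 3 (l(U, k) = 3 - (U - U) = 3 - 1*0 = 3 + 0 = 3)
x = -18
S(b) = 15 (S(b) = 3*5 = 15)
m = 15
J(O, H) = -⅔ - O/3 (J(O, H) = (O + 2)/(-18 + 15) = (2 + O)/(-3) = (2 + O)*(-⅓) = -⅔ - O/3)
J(14, -18)*983 = (-⅔ - ⅓*14)*983 = (-⅔ - 14/3)*983 = -16/3*983 = -15728/3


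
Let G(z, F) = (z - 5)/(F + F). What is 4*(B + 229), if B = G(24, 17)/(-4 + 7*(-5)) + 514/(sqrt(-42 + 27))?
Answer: 607270/663 - 2056*I*sqrt(15)/15 ≈ 915.94 - 530.86*I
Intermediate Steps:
G(z, F) = (-5 + z)/(2*F) (G(z, F) = (-5 + z)/((2*F)) = (-5 + z)*(1/(2*F)) = (-5 + z)/(2*F))
B = -19/1326 - 514*I*sqrt(15)/15 (B = ((1/2)*(-5 + 24)/17)/(-4 + 7*(-5)) + 514/(sqrt(-42 + 27)) = ((1/2)*(1/17)*19)/(-4 - 35) + 514/(sqrt(-15)) = (19/34)/(-39) + 514/((I*sqrt(15))) = (19/34)*(-1/39) + 514*(-I*sqrt(15)/15) = -19/1326 - 514*I*sqrt(15)/15 ≈ -0.014329 - 132.71*I)
4*(B + 229) = 4*((-19/1326 - 514*I*sqrt(15)/15) + 229) = 4*(303635/1326 - 514*I*sqrt(15)/15) = 607270/663 - 2056*I*sqrt(15)/15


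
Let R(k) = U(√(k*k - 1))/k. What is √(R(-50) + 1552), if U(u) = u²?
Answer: √150202/10 ≈ 38.756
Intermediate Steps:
R(k) = (-1 + k²)/k (R(k) = (√(k*k - 1))²/k = (√(k² - 1))²/k = (√(-1 + k²))²/k = (-1 + k²)/k)
√(R(-50) + 1552) = √((-50 - 1/(-50)) + 1552) = √((-50 - 1*(-1/50)) + 1552) = √((-50 + 1/50) + 1552) = √(-2499/50 + 1552) = √(75101/50) = √150202/10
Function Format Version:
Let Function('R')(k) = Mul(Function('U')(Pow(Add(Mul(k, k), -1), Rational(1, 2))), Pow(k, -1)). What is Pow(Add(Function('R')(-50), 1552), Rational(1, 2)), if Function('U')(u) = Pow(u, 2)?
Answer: Mul(Rational(1, 10), Pow(150202, Rational(1, 2))) ≈ 38.756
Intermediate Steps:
Function('R')(k) = Mul(Pow(k, -1), Add(-1, Pow(k, 2))) (Function('R')(k) = Mul(Pow(Pow(Add(Mul(k, k), -1), Rational(1, 2)), 2), Pow(k, -1)) = Mul(Pow(Pow(Add(Pow(k, 2), -1), Rational(1, 2)), 2), Pow(k, -1)) = Mul(Pow(Pow(Add(-1, Pow(k, 2)), Rational(1, 2)), 2), Pow(k, -1)) = Mul(Add(-1, Pow(k, 2)), Pow(k, -1)) = Mul(Pow(k, -1), Add(-1, Pow(k, 2))))
Pow(Add(Function('R')(-50), 1552), Rational(1, 2)) = Pow(Add(Add(-50, Mul(-1, Pow(-50, -1))), 1552), Rational(1, 2)) = Pow(Add(Add(-50, Mul(-1, Rational(-1, 50))), 1552), Rational(1, 2)) = Pow(Add(Add(-50, Rational(1, 50)), 1552), Rational(1, 2)) = Pow(Add(Rational(-2499, 50), 1552), Rational(1, 2)) = Pow(Rational(75101, 50), Rational(1, 2)) = Mul(Rational(1, 10), Pow(150202, Rational(1, 2)))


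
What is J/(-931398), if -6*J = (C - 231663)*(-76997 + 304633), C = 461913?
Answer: 4367765750/465699 ≈ 9378.9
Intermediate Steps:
J = -8735531500 (J = -(461913 - 231663)*(-76997 + 304633)/6 = -38375*227636 = -1/6*52413189000 = -8735531500)
J/(-931398) = -8735531500/(-931398) = -8735531500*(-1/931398) = 4367765750/465699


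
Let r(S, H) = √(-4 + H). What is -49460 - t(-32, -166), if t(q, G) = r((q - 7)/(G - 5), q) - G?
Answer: -49626 - 6*I ≈ -49626.0 - 6.0*I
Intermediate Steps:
t(q, G) = √(-4 + q) - G
-49460 - t(-32, -166) = -49460 - (√(-4 - 32) - 1*(-166)) = -49460 - (√(-36) + 166) = -49460 - (6*I + 166) = -49460 - (166 + 6*I) = -49460 + (-166 - 6*I) = -49626 - 6*I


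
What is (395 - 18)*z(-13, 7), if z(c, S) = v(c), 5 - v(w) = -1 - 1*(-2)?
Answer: 1508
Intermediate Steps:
v(w) = 4 (v(w) = 5 - (-1 - 1*(-2)) = 5 - (-1 + 2) = 5 - 1*1 = 5 - 1 = 4)
z(c, S) = 4
(395 - 18)*z(-13, 7) = (395 - 18)*4 = 377*4 = 1508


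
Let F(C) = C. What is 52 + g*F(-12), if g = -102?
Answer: 1276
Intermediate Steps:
52 + g*F(-12) = 52 - 102*(-12) = 52 + 1224 = 1276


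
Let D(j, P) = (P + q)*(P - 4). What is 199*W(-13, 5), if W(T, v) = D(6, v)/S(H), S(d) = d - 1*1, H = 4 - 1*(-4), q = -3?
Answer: 398/7 ≈ 56.857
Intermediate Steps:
D(j, P) = (-4 + P)*(-3 + P) (D(j, P) = (P - 3)*(P - 4) = (-3 + P)*(-4 + P) = (-4 + P)*(-3 + P))
H = 8 (H = 4 + 4 = 8)
S(d) = -1 + d (S(d) = d - 1 = -1 + d)
W(T, v) = 12/7 - v + v²/7 (W(T, v) = (12 + v² - 7*v)/(-1 + 8) = (12 + v² - 7*v)/7 = (12 + v² - 7*v)*(⅐) = 12/7 - v + v²/7)
199*W(-13, 5) = 199*(12/7 - 1*5 + (⅐)*5²) = 199*(12/7 - 5 + (⅐)*25) = 199*(12/7 - 5 + 25/7) = 199*(2/7) = 398/7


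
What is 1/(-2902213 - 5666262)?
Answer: -1/8568475 ≈ -1.1671e-7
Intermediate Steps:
1/(-2902213 - 5666262) = 1/(-8568475) = -1/8568475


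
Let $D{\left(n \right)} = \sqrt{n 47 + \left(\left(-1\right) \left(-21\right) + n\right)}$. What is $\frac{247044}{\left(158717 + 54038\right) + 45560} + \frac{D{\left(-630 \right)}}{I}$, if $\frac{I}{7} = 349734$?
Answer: $\frac{4844}{5065} + \frac{i \sqrt{30219}}{2448138} \approx 0.95637 + 7.1008 \cdot 10^{-5} i$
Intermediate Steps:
$I = 2448138$ ($I = 7 \cdot 349734 = 2448138$)
$D{\left(n \right)} = \sqrt{21 + 48 n}$ ($D{\left(n \right)} = \sqrt{47 n + \left(21 + n\right)} = \sqrt{21 + 48 n}$)
$\frac{247044}{\left(158717 + 54038\right) + 45560} + \frac{D{\left(-630 \right)}}{I} = \frac{247044}{\left(158717 + 54038\right) + 45560} + \frac{\sqrt{21 + 48 \left(-630\right)}}{2448138} = \frac{247044}{212755 + 45560} + \sqrt{21 - 30240} \cdot \frac{1}{2448138} = \frac{247044}{258315} + \sqrt{-30219} \cdot \frac{1}{2448138} = 247044 \cdot \frac{1}{258315} + i \sqrt{30219} \cdot \frac{1}{2448138} = \frac{4844}{5065} + \frac{i \sqrt{30219}}{2448138}$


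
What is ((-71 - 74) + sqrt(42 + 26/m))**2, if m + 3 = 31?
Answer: (2030 - sqrt(8414))**2/196 ≈ 19168.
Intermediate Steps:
m = 28 (m = -3 + 31 = 28)
((-71 - 74) + sqrt(42 + 26/m))**2 = ((-71 - 74) + sqrt(42 + 26/28))**2 = (-145 + sqrt(42 + 26*(1/28)))**2 = (-145 + sqrt(42 + 13/14))**2 = (-145 + sqrt(601/14))**2 = (-145 + sqrt(8414)/14)**2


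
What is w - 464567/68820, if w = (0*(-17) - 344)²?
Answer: 8143418953/68820 ≈ 1.1833e+5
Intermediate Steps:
w = 118336 (w = (0 - 344)² = (-344)² = 118336)
w - 464567/68820 = 118336 - 464567/68820 = 8143418953/68820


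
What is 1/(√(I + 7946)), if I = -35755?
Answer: -I*√27809/27809 ≈ -0.0059966*I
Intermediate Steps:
1/(√(I + 7946)) = 1/(√(-35755 + 7946)) = 1/(√(-27809)) = 1/(I*√27809) = -I*√27809/27809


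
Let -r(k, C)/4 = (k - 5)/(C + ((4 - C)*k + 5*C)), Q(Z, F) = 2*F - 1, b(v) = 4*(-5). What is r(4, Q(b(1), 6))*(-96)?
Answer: -192/19 ≈ -10.105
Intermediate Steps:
b(v) = -20
Q(Z, F) = -1 + 2*F
r(k, C) = -4*(-5 + k)/(6*C + k*(4 - C)) (r(k, C) = -4*(k - 5)/(C + ((4 - C)*k + 5*C)) = -4*(-5 + k)/(C + (k*(4 - C) + 5*C)) = -4*(-5 + k)/(C + (5*C + k*(4 - C))) = -4*(-5 + k)/(6*C + k*(4 - C)))
r(4, Q(b(1), 6))*(-96) = (4*(5 - 1*4)/(4*4 + 6*(-1 + 2*6) - 1*(-1 + 2*6)*4))*(-96) = (4*(5 - 4)/(16 + 6*(-1 + 12) - 1*(-1 + 12)*4))*(-96) = (4*1/(16 + 6*11 - 1*11*4))*(-96) = (4*1/(16 + 66 - 44))*(-96) = (4*1/38)*(-96) = (4*(1/38)*1)*(-96) = (2/19)*(-96) = -192/19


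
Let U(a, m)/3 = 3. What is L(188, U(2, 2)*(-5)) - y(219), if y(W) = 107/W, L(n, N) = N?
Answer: -9962/219 ≈ -45.489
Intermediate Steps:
U(a, m) = 9 (U(a, m) = 3*3 = 9)
L(188, U(2, 2)*(-5)) - y(219) = 9*(-5) - 107/219 = -45 - 107/219 = -9962/219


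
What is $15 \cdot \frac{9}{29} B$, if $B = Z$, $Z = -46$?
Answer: $- \frac{6210}{29} \approx -214.14$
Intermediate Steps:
$B = -46$
$15 \cdot \frac{9}{29} B = 15 \cdot \frac{9}{29} \left(-46\right) = \frac{135}{29} \left(-46\right) = - \frac{6210}{29}$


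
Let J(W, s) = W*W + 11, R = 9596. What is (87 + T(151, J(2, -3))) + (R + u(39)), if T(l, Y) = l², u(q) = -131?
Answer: 32353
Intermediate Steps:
J(W, s) = 11 + W² (J(W, s) = W² + 11 = 11 + W²)
(87 + T(151, J(2, -3))) + (R + u(39)) = (87 + 151²) + (9596 - 131) = (87 + 22801) + 9465 = 22888 + 9465 = 32353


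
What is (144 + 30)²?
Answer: 30276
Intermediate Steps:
(144 + 30)² = 174² = 30276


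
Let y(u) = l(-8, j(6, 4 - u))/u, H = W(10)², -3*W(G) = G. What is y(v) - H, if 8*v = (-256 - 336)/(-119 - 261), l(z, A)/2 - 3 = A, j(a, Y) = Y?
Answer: 19574/333 ≈ 58.781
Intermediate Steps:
W(G) = -G/3
H = 100/9 (H = (-⅓*10)² = (-10/3)² = 100/9 ≈ 11.111)
l(z, A) = 6 + 2*A
v = 37/190 (v = ((-256 - 336)/(-119 - 261))/8 = (-592/(-380))/8 = (-592*(-1/380))/8 = (⅛)*(148/95) = 37/190 ≈ 0.19474)
y(u) = (14 - 2*u)/u (y(u) = (6 + 2*(4 - u))/u = (6 + (8 - 2*u))/u = (14 - 2*u)/u)
y(v) - H = (-2 + 14/(37/190)) - 1*100/9 = (-2 + 14*(190/37)) - 100/9 = (-2 + 2660/37) - 100/9 = 2586/37 - 100/9 = 19574/333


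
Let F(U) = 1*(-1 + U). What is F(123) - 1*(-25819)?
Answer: 25941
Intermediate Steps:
F(U) = -1 + U
F(123) - 1*(-25819) = (-1 + 123) - 1*(-25819) = 122 + 25819 = 25941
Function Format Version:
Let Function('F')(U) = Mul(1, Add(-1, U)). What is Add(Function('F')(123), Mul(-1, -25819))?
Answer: 25941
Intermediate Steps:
Function('F')(U) = Add(-1, U)
Add(Function('F')(123), Mul(-1, -25819)) = Add(Add(-1, 123), Mul(-1, -25819)) = Add(122, 25819) = 25941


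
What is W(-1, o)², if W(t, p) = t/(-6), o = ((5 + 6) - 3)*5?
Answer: 1/36 ≈ 0.027778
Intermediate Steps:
o = 40 (o = (11 - 3)*5 = 8*5 = 40)
W(t, p) = -t/6 (W(t, p) = t*(-⅙) = -t/6)
W(-1, o)² = (-⅙*(-1))² = (⅙)² = 1/36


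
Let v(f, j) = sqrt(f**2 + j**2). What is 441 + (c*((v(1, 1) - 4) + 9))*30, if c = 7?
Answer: 1491 + 210*sqrt(2) ≈ 1788.0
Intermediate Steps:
441 + (c*((v(1, 1) - 4) + 9))*30 = 441 + (7*((sqrt(1**2 + 1**2) - 4) + 9))*30 = 441 + (7*((sqrt(1 + 1) - 4) + 9))*30 = 441 + (7*((sqrt(2) - 4) + 9))*30 = 441 + (7*((-4 + sqrt(2)) + 9))*30 = 441 + (7*(5 + sqrt(2)))*30 = 441 + (35 + 7*sqrt(2))*30 = 441 + (1050 + 210*sqrt(2)) = 1491 + 210*sqrt(2)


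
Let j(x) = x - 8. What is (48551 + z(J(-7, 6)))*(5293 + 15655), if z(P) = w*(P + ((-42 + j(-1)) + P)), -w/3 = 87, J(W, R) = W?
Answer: 1372429168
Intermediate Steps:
j(x) = -8 + x
w = -261 (w = -3*87 = -261)
z(P) = 13311 - 522*P (z(P) = -261*(P + ((-42 + (-8 - 1)) + P)) = -261*(P + ((-42 - 9) + P)) = -261*(P + (-51 + P)) = -261*(-51 + 2*P) = 13311 - 522*P)
(48551 + z(J(-7, 6)))*(5293 + 15655) = (48551 + (13311 - 522*(-7)))*(5293 + 15655) = (48551 + (13311 + 3654))*20948 = (48551 + 16965)*20948 = 65516*20948 = 1372429168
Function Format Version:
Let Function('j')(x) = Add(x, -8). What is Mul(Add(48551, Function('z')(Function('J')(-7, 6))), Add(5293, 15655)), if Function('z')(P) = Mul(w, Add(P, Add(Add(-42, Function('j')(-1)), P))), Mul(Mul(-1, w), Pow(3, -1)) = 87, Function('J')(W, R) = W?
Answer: 1372429168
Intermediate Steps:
Function('j')(x) = Add(-8, x)
w = -261 (w = Mul(-3, 87) = -261)
Function('z')(P) = Add(13311, Mul(-522, P)) (Function('z')(P) = Mul(-261, Add(P, Add(Add(-42, Add(-8, -1)), P))) = Mul(-261, Add(P, Add(Add(-42, -9), P))) = Mul(-261, Add(P, Add(-51, P))) = Mul(-261, Add(-51, Mul(2, P))) = Add(13311, Mul(-522, P)))
Mul(Add(48551, Function('z')(Function('J')(-7, 6))), Add(5293, 15655)) = Mul(Add(48551, Add(13311, Mul(-522, -7))), Add(5293, 15655)) = Mul(Add(48551, Add(13311, 3654)), 20948) = Mul(Add(48551, 16965), 20948) = Mul(65516, 20948) = 1372429168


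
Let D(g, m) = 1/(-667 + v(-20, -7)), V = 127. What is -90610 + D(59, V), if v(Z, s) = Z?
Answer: -62249071/687 ≈ -90610.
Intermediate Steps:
D(g, m) = -1/687 (D(g, m) = 1/(-667 - 20) = 1/(-687) = -1/687)
-90610 + D(59, V) = -90610 - 1/687 = -62249071/687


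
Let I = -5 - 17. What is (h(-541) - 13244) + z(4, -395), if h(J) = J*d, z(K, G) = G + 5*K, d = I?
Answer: -1717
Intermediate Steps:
I = -22
d = -22
h(J) = -22*J (h(J) = J*(-22) = -22*J)
(h(-541) - 13244) + z(4, -395) = (-22*(-541) - 13244) + (-395 + 5*4) = (11902 - 13244) + (-395 + 20) = -1342 - 375 = -1717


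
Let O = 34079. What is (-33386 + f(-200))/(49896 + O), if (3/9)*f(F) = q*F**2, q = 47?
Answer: 5606614/83975 ≈ 66.765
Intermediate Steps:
f(F) = 141*F**2 (f(F) = 3*(47*F**2) = 141*F**2)
(-33386 + f(-200))/(49896 + O) = (-33386 + 141*(-200)**2)/(49896 + 34079) = (-33386 + 141*40000)/83975 = (-33386 + 5640000)*(1/83975) = 5606614*(1/83975) = 5606614/83975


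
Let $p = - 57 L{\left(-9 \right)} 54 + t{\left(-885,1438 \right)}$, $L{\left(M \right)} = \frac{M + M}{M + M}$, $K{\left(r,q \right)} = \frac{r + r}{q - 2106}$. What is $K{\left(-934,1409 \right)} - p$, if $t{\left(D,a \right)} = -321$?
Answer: $\frac{2370971}{697} \approx 3401.7$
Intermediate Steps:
$K{\left(r,q \right)} = \frac{2 r}{-2106 + q}$
$L{\left(M \right)} = 1$ ($L{\left(M \right)} = \frac{2 M}{2 M} = 2 M \frac{1}{2 M} = 1$)
$p = -3399$ ($p = \left(-57\right) 1 \cdot 54 - 321 = \left(-57\right) 54 - 321 = -3078 - 321 = -3399$)
$K{\left(-934,1409 \right)} - p = 2 \left(-934\right) \frac{1}{-2106 + 1409} - -3399 = 2 \left(-934\right) \frac{1}{-697} + 3399 = 2 \left(-934\right) \left(- \frac{1}{697}\right) + 3399 = \frac{1868}{697} + 3399 = \frac{2370971}{697}$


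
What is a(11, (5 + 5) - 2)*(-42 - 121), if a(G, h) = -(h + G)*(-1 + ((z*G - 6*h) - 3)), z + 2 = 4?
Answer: -92910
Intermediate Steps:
z = 2 (z = -2 + 4 = 2)
a(G, h) = -(G + h)*(-4 - 6*h + 2*G) (a(G, h) = -(h + G)*(-1 + ((2*G - 6*h) - 3)) = -(G + h)*(-1 + ((-6*h + 2*G) - 3)) = -(G + h)*(-1 + (-3 - 6*h + 2*G)) = -(G + h)*(-4 - 6*h + 2*G))
a(11, (5 + 5) - 2)*(-42 - 121) = (-2*11**2 + 4*11 + 4*((5 + 5) - 2) + 6*((5 + 5) - 2)**2 + 4*11*((5 + 5) - 2))*(-42 - 121) = (-2*121 + 44 + 4*(10 - 2) + 6*(10 - 2)**2 + 4*11*(10 - 2))*(-163) = (-242 + 44 + 4*8 + 6*8**2 + 4*11*8)*(-163) = (-242 + 44 + 32 + 6*64 + 352)*(-163) = (-242 + 44 + 32 + 384 + 352)*(-163) = 570*(-163) = -92910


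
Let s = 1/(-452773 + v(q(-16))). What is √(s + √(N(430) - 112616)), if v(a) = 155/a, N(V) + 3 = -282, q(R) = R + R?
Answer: √(-463644512 + 209927962409881*I*√112901)/14488891 ≈ 12.962 + 12.962*I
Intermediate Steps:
q(R) = 2*R
N(V) = -285 (N(V) = -3 - 282 = -285)
s = -32/14488891 (s = 1/(-452773 + 155/((2*(-16)))) = 1/(-452773 + 155/(-32)) = 1/(-452773 + 155*(-1/32)) = 1/(-452773 - 155/32) = 1/(-14488891/32) = -32/14488891 ≈ -2.2086e-6)
√(s + √(N(430) - 112616)) = √(-32/14488891 + √(-285 - 112616)) = √(-32/14488891 + √(-112901)) = √(-32/14488891 + I*√112901)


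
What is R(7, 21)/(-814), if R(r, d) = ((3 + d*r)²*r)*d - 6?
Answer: -1653747/407 ≈ -4063.3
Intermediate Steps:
R(r, d) = -6 + d*r*(3 + d*r)² (R(r, d) = (r*(3 + d*r)²)*d - 6 = d*r*(3 + d*r)² - 6 = -6 + d*r*(3 + d*r)²)
R(7, 21)/(-814) = (-6 + 21*7*(3 + 21*7)²)/(-814) = (-6 + 21*7*(3 + 147)²)*(-1/814) = (-6 + 21*7*150²)*(-1/814) = (-6 + 21*7*22500)*(-1/814) = (-6 + 3307500)*(-1/814) = 3307494*(-1/814) = -1653747/407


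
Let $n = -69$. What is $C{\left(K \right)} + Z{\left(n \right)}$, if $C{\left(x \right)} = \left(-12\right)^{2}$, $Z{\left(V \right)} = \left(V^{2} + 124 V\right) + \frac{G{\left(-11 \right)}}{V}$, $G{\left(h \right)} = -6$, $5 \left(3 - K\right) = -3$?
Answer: $- \frac{83971}{23} \approx -3650.9$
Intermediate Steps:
$K = \frac{18}{5}$ ($K = 3 - - \frac{3}{5} = 3 + \frac{3}{5} = \frac{18}{5} \approx 3.6$)
$Z{\left(V \right)} = V^{2} - \frac{6}{V} + 124 V$ ($Z{\left(V \right)} = \left(V^{2} + 124 V\right) - \frac{6}{V} = V^{2} - \frac{6}{V} + 124 V$)
$C{\left(x \right)} = 144$
$C{\left(K \right)} + Z{\left(n \right)} = 144 + \frac{-6 + \left(-69\right)^{2} \left(124 - 69\right)}{-69} = 144 - \frac{-6 + 4761 \cdot 55}{69} = 144 - \frac{-6 + 261855}{69} = 144 - \frac{87283}{23} = - \frac{83971}{23}$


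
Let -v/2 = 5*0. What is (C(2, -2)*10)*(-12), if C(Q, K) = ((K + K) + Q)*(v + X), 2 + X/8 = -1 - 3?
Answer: -11520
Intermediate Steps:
X = -48 (X = -16 + 8*(-1 - 3) = -16 + 8*(-4) = -16 - 32 = -48)
v = 0 (v = -10*0 = -2*0 = 0)
C(Q, K) = -96*K - 48*Q (C(Q, K) = ((K + K) + Q)*(0 - 48) = (2*K + Q)*(-48) = (Q + 2*K)*(-48) = -96*K - 48*Q)
(C(2, -2)*10)*(-12) = ((-96*(-2) - 48*2)*10)*(-12) = ((192 - 96)*10)*(-12) = (96*10)*(-12) = 960*(-12) = -11520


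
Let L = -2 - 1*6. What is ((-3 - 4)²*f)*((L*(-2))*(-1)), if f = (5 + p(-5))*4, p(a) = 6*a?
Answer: 78400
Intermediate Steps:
L = -8 (L = -2 - 6 = -8)
f = -100 (f = (5 + 6*(-5))*4 = (5 - 30)*4 = -25*4 = -100)
((-3 - 4)²*f)*((L*(-2))*(-1)) = ((-3 - 4)²*(-100))*(-8*(-2)*(-1)) = ((-7)²*(-100))*(16*(-1)) = (49*(-100))*(-16) = -4900*(-16) = 78400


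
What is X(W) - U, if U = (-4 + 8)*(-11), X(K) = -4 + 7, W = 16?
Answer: 47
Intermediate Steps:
X(K) = 3
U = -44 (U = 4*(-11) = -44)
X(W) - U = 3 - 1*(-44) = 3 + 44 = 47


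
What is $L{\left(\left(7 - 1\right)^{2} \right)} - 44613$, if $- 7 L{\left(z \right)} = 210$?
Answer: $-44643$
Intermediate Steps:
$L{\left(z \right)} = -30$ ($L{\left(z \right)} = \left(- \frac{1}{7}\right) 210 = -30$)
$L{\left(\left(7 - 1\right)^{2} \right)} - 44613 = -30 - 44613 = -44643$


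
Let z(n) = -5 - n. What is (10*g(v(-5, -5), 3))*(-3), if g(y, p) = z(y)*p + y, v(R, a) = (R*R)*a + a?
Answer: -7350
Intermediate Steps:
v(R, a) = a + a*R² (v(R, a) = R²*a + a = a*R² + a = a + a*R²)
g(y, p) = y + p*(-5 - y) (g(y, p) = (-5 - y)*p + y = p*(-5 - y) + y = y + p*(-5 - y))
(10*g(v(-5, -5), 3))*(-3) = (10*(-5*(1 + (-5)²) - 1*3*(5 - 5*(1 + (-5)²))))*(-3) = (10*(-5*(1 + 25) - 1*3*(5 - 5*(1 + 25))))*(-3) = (10*(-5*26 - 1*3*(5 - 5*26)))*(-3) = (10*(-130 - 1*3*(5 - 130)))*(-3) = (10*(-130 - 1*3*(-125)))*(-3) = (10*(-130 + 375))*(-3) = (10*245)*(-3) = 2450*(-3) = -7350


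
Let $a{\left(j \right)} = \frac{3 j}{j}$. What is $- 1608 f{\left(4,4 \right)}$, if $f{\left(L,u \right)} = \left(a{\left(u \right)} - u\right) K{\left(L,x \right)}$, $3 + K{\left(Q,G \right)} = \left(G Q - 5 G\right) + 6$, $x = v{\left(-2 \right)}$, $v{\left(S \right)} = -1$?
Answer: $6432$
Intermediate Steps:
$x = -1$
$K{\left(Q,G \right)} = 3 - 5 G + G Q$ ($K{\left(Q,G \right)} = -3 + \left(\left(G Q - 5 G\right) + 6\right) = -3 + \left(\left(- 5 G + G Q\right) + 6\right) = -3 + \left(6 - 5 G + G Q\right) = 3 - 5 G + G Q$)
$a{\left(j \right)} = 3$
$f{\left(L,u \right)} = \left(3 - u\right) \left(8 - L\right)$ ($f{\left(L,u \right)} = \left(3 - u\right) \left(3 - -5 - L\right) = \left(3 - u\right) \left(3 + 5 - L\right) = \left(3 - u\right) \left(8 - L\right)$)
$- 1608 f{\left(4,4 \right)} = - 1608 \left(-8 + 4\right) \left(-3 + 4\right) = - 1608 \left(\left(-4\right) 1\right) = \left(-1608\right) \left(-4\right) = 6432$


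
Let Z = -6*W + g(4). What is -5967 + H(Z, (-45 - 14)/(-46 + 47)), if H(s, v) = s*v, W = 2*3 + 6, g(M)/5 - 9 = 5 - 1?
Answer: -5554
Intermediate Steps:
g(M) = 65 (g(M) = 45 + 5*(5 - 1) = 45 + 5*4 = 45 + 20 = 65)
W = 12 (W = 6 + 6 = 12)
Z = -7 (Z = -6*12 + 65 = -72 + 65 = -7)
-5967 + H(Z, (-45 - 14)/(-46 + 47)) = -5967 - 7*(-45 - 14)/(-46 + 47) = -5967 - (-413)/1 = -5967 - (-413) = -5967 - 7*(-59) = -5967 + 413 = -5554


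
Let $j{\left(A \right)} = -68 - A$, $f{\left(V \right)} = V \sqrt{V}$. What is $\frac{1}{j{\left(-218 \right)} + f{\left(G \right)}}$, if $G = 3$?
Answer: $\frac{50}{7491} - \frac{\sqrt{3}}{7491} \approx 0.0064435$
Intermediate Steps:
$f{\left(V \right)} = V^{\frac{3}{2}}$
$\frac{1}{j{\left(-218 \right)} + f{\left(G \right)}} = \frac{1}{\left(-68 - -218\right) + 3^{\frac{3}{2}}} = \frac{1}{\left(-68 + 218\right) + 3 \sqrt{3}} = \frac{1}{150 + 3 \sqrt{3}}$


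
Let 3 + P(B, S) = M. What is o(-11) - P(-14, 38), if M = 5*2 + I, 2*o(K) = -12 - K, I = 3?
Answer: -21/2 ≈ -10.500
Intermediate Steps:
o(K) = -6 - K/2 (o(K) = (-12 - K)/2 = -6 - K/2)
M = 13 (M = 5*2 + 3 = 10 + 3 = 13)
P(B, S) = 10 (P(B, S) = -3 + 13 = 10)
o(-11) - P(-14, 38) = (-6 - ½*(-11)) - 1*10 = (-6 + 11/2) - 10 = -½ - 10 = -21/2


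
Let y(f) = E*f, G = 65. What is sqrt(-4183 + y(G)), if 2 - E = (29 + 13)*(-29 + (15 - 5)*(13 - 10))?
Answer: I*sqrt(6783) ≈ 82.359*I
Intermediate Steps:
E = -40 (E = 2 - (29 + 13)*(-29 + (15 - 5)*(13 - 10)) = 2 - 42*(-29 + 10*3) = 2 - 42*(-29 + 30) = 2 - 42 = -40)
y(f) = -40*f
sqrt(-4183 + y(G)) = sqrt(-4183 - 40*65) = sqrt(-4183 - 2600) = sqrt(-6783) = I*sqrt(6783)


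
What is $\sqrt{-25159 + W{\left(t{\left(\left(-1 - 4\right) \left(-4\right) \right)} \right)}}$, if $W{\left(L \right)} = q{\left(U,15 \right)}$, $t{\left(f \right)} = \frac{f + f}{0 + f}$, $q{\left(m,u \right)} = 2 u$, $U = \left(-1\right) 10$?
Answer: $i \sqrt{25129} \approx 158.52 i$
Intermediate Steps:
$U = -10$
$t{\left(f \right)} = 2$ ($t{\left(f \right)} = \frac{2 f}{f} = 2$)
$W{\left(L \right)} = 30$ ($W{\left(L \right)} = 2 \cdot 15 = 30$)
$\sqrt{-25159 + W{\left(t{\left(\left(-1 - 4\right) \left(-4\right) \right)} \right)}} = \sqrt{-25159 + 30} = \sqrt{-25129} = i \sqrt{25129}$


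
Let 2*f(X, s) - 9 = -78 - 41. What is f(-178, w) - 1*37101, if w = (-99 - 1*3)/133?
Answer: -37156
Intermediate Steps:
w = -102/133 (w = (-99 - 3)*(1/133) = -102*1/133 = -102/133 ≈ -0.76692)
f(X, s) = -55 (f(X, s) = 9/2 + (-78 - 41)/2 = 9/2 + (½)*(-119) = 9/2 - 119/2 = -55)
f(-178, w) - 1*37101 = -55 - 1*37101 = -55 - 37101 = -37156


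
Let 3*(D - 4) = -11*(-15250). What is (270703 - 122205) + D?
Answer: 613256/3 ≈ 2.0442e+5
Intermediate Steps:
D = 167762/3 (D = 4 + (-11*(-15250))/3 = 4 + (⅓)*167750 = 4 + 167750/3 = 167762/3 ≈ 55921.)
(270703 - 122205) + D = (270703 - 122205) + 167762/3 = 148498 + 167762/3 = 613256/3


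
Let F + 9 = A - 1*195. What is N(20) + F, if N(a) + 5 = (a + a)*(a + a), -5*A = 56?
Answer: 6899/5 ≈ 1379.8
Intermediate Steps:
A = -56/5 (A = -⅕*56 = -56/5 ≈ -11.200)
N(a) = -5 + 4*a² (N(a) = -5 + (a + a)*(a + a) = -5 + (2*a)*(2*a) = -5 + 4*a²)
F = -1076/5 (F = -9 + (-56/5 - 1*195) = -9 + (-56/5 - 195) = -9 - 1031/5 = -1076/5 ≈ -215.20)
N(20) + F = (-5 + 4*20²) - 1076/5 = (-5 + 4*400) - 1076/5 = (-5 + 1600) - 1076/5 = 1595 - 1076/5 = 6899/5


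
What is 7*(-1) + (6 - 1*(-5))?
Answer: 4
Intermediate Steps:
7*(-1) + (6 - 1*(-5)) = -7 + (6 + 5) = -7 + 11 = 4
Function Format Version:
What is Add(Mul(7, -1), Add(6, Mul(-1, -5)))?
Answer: 4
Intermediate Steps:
Add(Mul(7, -1), Add(6, Mul(-1, -5))) = Add(-7, Add(6, 5)) = Add(-7, 11) = 4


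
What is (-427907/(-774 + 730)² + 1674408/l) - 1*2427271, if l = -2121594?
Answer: -1661783086127885/684567664 ≈ -2.4275e+6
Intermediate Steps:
(-427907/(-774 + 730)² + 1674408/l) - 1*2427271 = (-427907/(-774 + 730)² + 1674408/(-2121594)) - 1*2427271 = (-427907/((-44)²) + 1674408*(-1/2121594)) - 2427271 = (-427907/1936 - 279068/353599) - 2427271 = -151847762941/684567664 - 2427271 = -1661783086127885/684567664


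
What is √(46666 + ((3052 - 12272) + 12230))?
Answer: 2*√12419 ≈ 222.88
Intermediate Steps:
√(46666 + ((3052 - 12272) + 12230)) = √(46666 + (-9220 + 12230)) = √(46666 + 3010) = √49676 = 2*√12419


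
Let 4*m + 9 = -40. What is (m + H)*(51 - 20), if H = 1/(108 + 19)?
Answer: -192789/508 ≈ -379.51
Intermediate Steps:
H = 1/127 ≈ 0.0078740
m = -49/4 (m = -9/4 + (1/4)*(-40) = -9/4 - 10 = -49/4 ≈ -12.250)
(m + H)*(51 - 20) = (-49/4 + 1/127)*(51 - 20) = -6219/508*31 = -192789/508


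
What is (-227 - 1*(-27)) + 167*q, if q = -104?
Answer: -17568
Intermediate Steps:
(-227 - 1*(-27)) + 167*q = (-227 - 1*(-27)) + 167*(-104) = (-227 + 27) - 17368 = -200 - 17368 = -17568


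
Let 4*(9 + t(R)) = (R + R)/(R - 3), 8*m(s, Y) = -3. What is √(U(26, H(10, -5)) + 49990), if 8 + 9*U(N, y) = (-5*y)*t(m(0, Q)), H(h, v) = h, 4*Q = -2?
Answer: √4053143/9 ≈ 223.69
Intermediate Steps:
Q = -½ (Q = (¼)*(-2) = -½ ≈ -0.50000)
m(s, Y) = -3/8 (m(s, Y) = (⅛)*(-3) = -3/8)
t(R) = -9 + R/(2*(-3 + R)) (t(R) = -9 + ((R + R)/(R - 3))/4 = -9 + ((2*R)/(-3 + R))/4 = -9 + (2*R/(-3 + R))/4 = -9 + R/(2*(-3 + R)))
U(N, y) = -8/9 + 805*y/162 (U(N, y) = -8/9 + ((-5*y)*((54 - 17*(-3/8))/(2*(-3 - 3/8))))/9 = -8/9 + ((-5*y)*((54 + 51/8)/(2*(-27/8))))/9 = -8/9 + ((-5*y)*((½)*(-8/27)*(483/8)))/9 = -8/9 + (-5*y*(-161/18))/9 = -8/9 + (805*y/18)/9 = -8/9 + 805*y/162)
√(U(26, H(10, -5)) + 49990) = √((-8/9 + (805/162)*10) + 49990) = √((-8/9 + 4025/81) + 49990) = √(3953/81 + 49990) = √(4053143/81) = √4053143/9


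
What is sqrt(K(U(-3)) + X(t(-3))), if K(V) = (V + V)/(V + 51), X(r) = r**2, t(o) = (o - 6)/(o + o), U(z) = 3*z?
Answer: sqrt(357)/14 ≈ 1.3496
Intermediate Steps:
t(o) = (-6 + o)/(2*o) (t(o) = (-6 + o)/((2*o)) = (-6 + o)*(1/(2*o)) = (-6 + o)/(2*o))
K(V) = 2*V/(51 + V) (K(V) = (2*V)/(51 + V) = 2*V/(51 + V))
sqrt(K(U(-3)) + X(t(-3))) = sqrt(2*(3*(-3))/(51 + 3*(-3)) + ((1/2)*(-6 - 3)/(-3))**2) = sqrt(2*(-9)/(51 - 9) + ((1/2)*(-1/3)*(-9))**2) = sqrt(2*(-9)/42 + (3/2)**2) = sqrt(2*(-9)*(1/42) + 9/4) = sqrt(-3/7 + 9/4) = sqrt(51/28) = sqrt(357)/14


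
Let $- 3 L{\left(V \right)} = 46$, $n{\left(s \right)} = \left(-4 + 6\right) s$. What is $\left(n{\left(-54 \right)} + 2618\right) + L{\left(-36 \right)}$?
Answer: $\frac{7484}{3} \approx 2494.7$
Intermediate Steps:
$n{\left(s \right)} = 2 s$
$L{\left(V \right)} = - \frac{46}{3}$ ($L{\left(V \right)} = \left(- \frac{1}{3}\right) 46 = - \frac{46}{3}$)
$\left(n{\left(-54 \right)} + 2618\right) + L{\left(-36 \right)} = \left(2 \left(-54\right) + 2618\right) - \frac{46}{3} = \left(-108 + 2618\right) - \frac{46}{3} = 2510 - \frac{46}{3} = \frac{7484}{3}$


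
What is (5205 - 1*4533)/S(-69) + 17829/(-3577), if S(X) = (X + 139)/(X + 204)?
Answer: 659709/511 ≈ 1291.0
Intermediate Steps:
S(X) = (139 + X)/(204 + X)
(5205 - 1*4533)/S(-69) + 17829/(-3577) = (5205 - 1*4533)/(((139 - 69)/(204 - 69))) + 17829/(-3577) = (5205 - 4533)/((70/135)) + 17829*(-1/3577) = 672/(((1/135)*70)) - 2547/511 = 672/(14/27) - 2547/511 = 672*(27/14) - 2547/511 = 1296 - 2547/511 = 659709/511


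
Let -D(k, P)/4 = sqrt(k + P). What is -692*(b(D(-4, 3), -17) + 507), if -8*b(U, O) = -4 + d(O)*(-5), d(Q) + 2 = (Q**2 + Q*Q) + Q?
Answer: -1185915/2 ≈ -5.9296e+5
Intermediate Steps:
D(k, P) = -4*sqrt(P + k) (D(k, P) = -4*sqrt(k + P) = -4*sqrt(P + k))
d(Q) = -2 + Q + 2*Q**2 (d(Q) = -2 + ((Q**2 + Q*Q) + Q) = -2 + ((Q**2 + Q**2) + Q) = -2 + (2*Q**2 + Q) = -2 + (Q + 2*Q**2) = -2 + Q + 2*Q**2)
b(U, O) = -3/4 + 5*O**2/4 + 5*O/8 (b(U, O) = -(-4 + (-2 + O + 2*O**2)*(-5))/8 = -(-4 + (10 - 10*O**2 - 5*O))/8 = -(6 - 10*O**2 - 5*O)/8 = -3/4 + 5*O**2/4 + 5*O/8)
-692*(b(D(-4, 3), -17) + 507) = -692*((-3/4 + (5/4)*(-17)**2 + (5/8)*(-17)) + 507) = -692*((-3/4 + (5/4)*289 - 85/8) + 507) = -692*((-3/4 + 1445/4 - 85/8) + 507) = -692*(2799/8 + 507) = -692*6855/8 = -1185915/2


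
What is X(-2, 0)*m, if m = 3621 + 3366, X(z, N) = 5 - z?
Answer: 48909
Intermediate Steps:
m = 6987
X(-2, 0)*m = (5 - 1*(-2))*6987 = (5 + 2)*6987 = 7*6987 = 48909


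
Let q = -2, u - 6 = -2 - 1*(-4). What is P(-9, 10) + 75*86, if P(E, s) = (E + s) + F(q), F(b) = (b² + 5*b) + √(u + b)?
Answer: 6445 + √6 ≈ 6447.5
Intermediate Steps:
u = 8 (u = 6 + (-2 - 1*(-4)) = 6 + (-2 + 4) = 6 + 2 = 8)
F(b) = b² + √(8 + b) + 5*b (F(b) = (b² + 5*b) + √(8 + b) = b² + √(8 + b) + 5*b)
P(E, s) = -6 + E + s + √6 (P(E, s) = (E + s) + ((-2)² + √(8 - 2) + 5*(-2)) = (E + s) + (4 + √6 - 10) = (E + s) + (-6 + √6) = -6 + E + s + √6)
P(-9, 10) + 75*86 = (-6 - 9 + 10 + √6) + 75*86 = (-5 + √6) + 6450 = 6445 + √6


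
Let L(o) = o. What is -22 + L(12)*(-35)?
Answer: -442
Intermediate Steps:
-22 + L(12)*(-35) = -22 + 12*(-35) = -22 - 420 = -442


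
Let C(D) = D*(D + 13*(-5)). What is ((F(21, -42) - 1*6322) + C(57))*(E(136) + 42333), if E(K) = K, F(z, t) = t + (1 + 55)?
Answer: -287260316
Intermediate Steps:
F(z, t) = 56 + t (F(z, t) = t + 56 = 56 + t)
C(D) = D*(-65 + D) (C(D) = D*(D - 65) = D*(-65 + D))
((F(21, -42) - 1*6322) + C(57))*(E(136) + 42333) = (((56 - 42) - 1*6322) + 57*(-65 + 57))*(136 + 42333) = ((14 - 6322) + 57*(-8))*42469 = (-6308 - 456)*42469 = -6764*42469 = -287260316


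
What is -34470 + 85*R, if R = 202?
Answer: -17300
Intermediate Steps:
-34470 + 85*R = -34470 + 85*202 = -34470 + 17170 = -17300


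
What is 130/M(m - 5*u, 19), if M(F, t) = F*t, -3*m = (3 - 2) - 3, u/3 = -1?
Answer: 390/893 ≈ 0.43673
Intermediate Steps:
u = -3 (u = 3*(-1) = -3)
m = ⅔ (m = -((3 - 2) - 3)/3 = -(1 - 3)/3 = -⅓*(-2) = ⅔ ≈ 0.66667)
130/M(m - 5*u, 19) = 130/(((⅔ - 5*(-3))*19)) = 130/(((⅔ + 15)*19)) = 130/(((47/3)*19)) = 130/(893/3) = 130*(3/893) = 390/893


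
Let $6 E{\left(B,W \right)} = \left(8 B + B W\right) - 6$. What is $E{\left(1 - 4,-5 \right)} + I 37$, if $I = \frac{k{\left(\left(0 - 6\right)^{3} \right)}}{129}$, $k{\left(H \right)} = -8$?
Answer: $- \frac{1237}{258} \approx -4.7946$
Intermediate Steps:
$I = - \frac{8}{129} \approx -0.062016$
$E{\left(B,W \right)} = -1 + \frac{4 B}{3} + \frac{B W}{6}$ ($E{\left(B,W \right)} = \frac{\left(8 B + B W\right) - 6}{6} = \frac{-6 + 8 B + B W}{6} = -1 + \frac{4 B}{3} + \frac{B W}{6}$)
$E{\left(1 - 4,-5 \right)} + I 37 = \left(-1 + \frac{4 \left(1 - 4\right)}{3} + \frac{1}{6} \left(1 - 4\right) \left(-5\right)\right) - \frac{296}{129} = \left(-1 + \frac{4}{3} \left(-3\right) + \frac{1}{6} \left(-3\right) \left(-5\right)\right) - \frac{296}{129} = \left(-1 - 4 + \frac{5}{2}\right) - \frac{296}{129} = - \frac{5}{2} - \frac{296}{129} = - \frac{1237}{258}$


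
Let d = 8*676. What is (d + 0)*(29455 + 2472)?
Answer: 172661216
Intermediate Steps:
d = 5408
(d + 0)*(29455 + 2472) = (5408 + 0)*(29455 + 2472) = 5408*31927 = 172661216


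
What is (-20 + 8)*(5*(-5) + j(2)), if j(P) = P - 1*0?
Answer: 276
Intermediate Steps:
j(P) = P (j(P) = P + 0 = P)
(-20 + 8)*(5*(-5) + j(2)) = (-20 + 8)*(5*(-5) + 2) = -12*(-25 + 2) = -12*(-23) = 276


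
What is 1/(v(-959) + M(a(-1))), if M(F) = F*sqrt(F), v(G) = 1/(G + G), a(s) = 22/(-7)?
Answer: -13426/799409255 + 11561704*I*sqrt(154)/799409255 ≈ -1.6795e-5 + 0.17948*I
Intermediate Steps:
a(s) = -22/7 (a(s) = 22*(-1/7) = -22/7)
v(G) = 1/(2*G)
M(F) = F**(3/2)
1/(v(-959) + M(a(-1))) = 1/((1/2)/(-959) + (-22/7)**(3/2)) = 1/((1/2)*(-1/959) - 22*I*sqrt(154)/49) = 1/(-1/1918 - 22*I*sqrt(154)/49)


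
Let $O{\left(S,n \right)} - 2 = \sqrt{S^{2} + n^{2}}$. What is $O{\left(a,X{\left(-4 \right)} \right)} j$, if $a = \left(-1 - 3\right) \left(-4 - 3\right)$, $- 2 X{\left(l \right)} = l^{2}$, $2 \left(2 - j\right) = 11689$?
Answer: $-11685 - 23370 \sqrt{53} \approx -1.8182 \cdot 10^{5}$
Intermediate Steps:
$j = - \frac{11685}{2}$ ($j = 2 - \frac{11689}{2} = - \frac{11685}{2} \approx -5842.5$)
$X{\left(l \right)} = - \frac{l^{2}}{2}$
$a = 28$ ($a = \left(-4\right) \left(-7\right) = 28$)
$O{\left(S,n \right)} = 2 + \sqrt{S^{2} + n^{2}}$
$O{\left(a,X{\left(-4 \right)} \right)} j = \left(2 + \sqrt{28^{2} + \left(- \frac{\left(-4\right)^{2}}{2}\right)^{2}}\right) \left(- \frac{11685}{2}\right) = \left(2 + \sqrt{784 + \left(\left(- \frac{1}{2}\right) 16\right)^{2}}\right) \left(- \frac{11685}{2}\right) = \left(2 + \sqrt{784 + \left(-8\right)^{2}}\right) \left(- \frac{11685}{2}\right) = \left(2 + \sqrt{784 + 64}\right) \left(- \frac{11685}{2}\right) = \left(2 + \sqrt{848}\right) \left(- \frac{11685}{2}\right) = \left(2 + 4 \sqrt{53}\right) \left(- \frac{11685}{2}\right) = -11685 - 23370 \sqrt{53}$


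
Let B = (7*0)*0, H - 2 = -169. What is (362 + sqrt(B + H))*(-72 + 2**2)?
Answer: -24616 - 68*I*sqrt(167) ≈ -24616.0 - 878.75*I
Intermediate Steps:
H = -167 (H = 2 - 169 = -167)
B = 0 (B = 0*0 = 0)
(362 + sqrt(B + H))*(-72 + 2**2) = (362 + sqrt(0 - 167))*(-72 + 2**2) = (362 + sqrt(-167))*(-72 + 4) = (362 + I*sqrt(167))*(-68) = -24616 - 68*I*sqrt(167)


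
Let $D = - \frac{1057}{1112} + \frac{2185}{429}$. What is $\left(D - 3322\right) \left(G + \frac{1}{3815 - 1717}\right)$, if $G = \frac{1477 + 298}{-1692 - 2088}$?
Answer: $\frac{84117145931459}{54045722016} \approx 1556.4$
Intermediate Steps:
$G = - \frac{355}{756}$ ($G = \frac{1775}{-3780} = 1775 \left(- \frac{1}{3780}\right) = - \frac{355}{756} \approx -0.46958$)
$D = \frac{1976267}{477048}$ ($D = \left(-1057\right) \frac{1}{1112} + 2185 \cdot \frac{1}{429} = - \frac{1057}{1112} + \frac{2185}{429} = \frac{1976267}{477048} \approx 4.1427$)
$\left(D - 3322\right) \left(G + \frac{1}{3815 - 1717}\right) = \left(\frac{1976267}{477048} - 3322\right) \left(- \frac{355}{756} + \frac{1}{3815 - 1717}\right) = \left(\frac{1976267}{477048} - 3322\right) \left(- \frac{355}{756} + \frac{1}{2098}\right) = \left(- \frac{1582777189}{477048}\right) \left(- \frac{372017}{793044}\right) = \frac{84117145931459}{54045722016}$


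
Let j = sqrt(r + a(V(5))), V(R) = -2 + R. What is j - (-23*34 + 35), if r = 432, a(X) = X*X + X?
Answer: 747 + 2*sqrt(111) ≈ 768.07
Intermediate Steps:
a(X) = X + X**2 (a(X) = X**2 + X = X + X**2)
j = 2*sqrt(111) (j = sqrt(432 + (-2 + 5)*(1 + (-2 + 5))) = sqrt(432 + 3*(1 + 3)) = sqrt(432 + 3*4) = sqrt(432 + 12) = sqrt(444) = 2*sqrt(111) ≈ 21.071)
j - (-23*34 + 35) = 2*sqrt(111) - (-23*34 + 35) = 2*sqrt(111) - (-782 + 35) = 2*sqrt(111) - 1*(-747) = 2*sqrt(111) + 747 = 747 + 2*sqrt(111)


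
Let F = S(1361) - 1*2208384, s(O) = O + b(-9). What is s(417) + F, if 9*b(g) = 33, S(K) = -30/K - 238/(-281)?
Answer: -2533246169026/1147323 ≈ -2.2080e+6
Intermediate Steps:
S(K) = 238/281 - 30/K (S(K) = -30/K - 238*(-1/281) = -30/K + 238/281 = 238/281 - 30/K)
b(g) = 11/3 (b(g) = (⅑)*33 = 11/3)
s(O) = 11/3 + O (s(O) = O + 11/3 = 11/3 + O)
F = -844576269856/382441 (F = (238/281 - 30/1361) - 1*2208384 = (238/281 - 30*1/1361) - 2208384 = (238/281 - 30/1361) - 2208384 = 315488/382441 - 2208384 = -844576269856/382441 ≈ -2.2084e+6)
s(417) + F = (11/3 + 417) - 844576269856/382441 = 1262/3 - 844576269856/382441 = -2533246169026/1147323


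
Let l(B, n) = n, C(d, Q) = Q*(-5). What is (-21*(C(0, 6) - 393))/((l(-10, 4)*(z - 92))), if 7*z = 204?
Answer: -62181/1760 ≈ -35.330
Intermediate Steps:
z = 204/7 (z = (1/7)*204 = 204/7 ≈ 29.143)
C(d, Q) = -5*Q
(-21*(C(0, 6) - 393))/((l(-10, 4)*(z - 92))) = (-21*(-5*6 - 393))/((4*(204/7 - 92))) = (-21*(-30 - 393))/((4*(-440/7))) = (-21*(-423))/(-1760/7) = 8883*(-7/1760) = -62181/1760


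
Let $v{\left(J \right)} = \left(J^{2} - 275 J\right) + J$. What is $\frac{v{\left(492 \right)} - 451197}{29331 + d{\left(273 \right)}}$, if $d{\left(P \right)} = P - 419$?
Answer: $- \frac{26457}{2245} \approx -11.785$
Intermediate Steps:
$d{\left(P \right)} = -419 + P$
$v{\left(J \right)} = J^{2} - 274 J$
$\frac{v{\left(492 \right)} - 451197}{29331 + d{\left(273 \right)}} = \frac{492 \left(-274 + 492\right) - 451197}{29331 + \left(-419 + 273\right)} = \frac{492 \cdot 218 - 451197}{29331 - 146} = \frac{107256 - 451197}{29185} = \left(-343941\right) \frac{1}{29185} = - \frac{26457}{2245}$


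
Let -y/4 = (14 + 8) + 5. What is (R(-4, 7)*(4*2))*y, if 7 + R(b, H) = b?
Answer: 9504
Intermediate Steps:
R(b, H) = -7 + b
y = -108 (y = -4*((14 + 8) + 5) = -4*(22 + 5) = -4*27 = -108)
(R(-4, 7)*(4*2))*y = ((-7 - 4)*(4*2))*(-108) = -11*8*(-108) = -88*(-108) = 9504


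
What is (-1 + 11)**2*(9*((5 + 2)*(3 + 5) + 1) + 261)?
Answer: 77400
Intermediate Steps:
(-1 + 11)**2*(9*((5 + 2)*(3 + 5) + 1) + 261) = 10**2*(9*(7*8 + 1) + 261) = 100*(9*(56 + 1) + 261) = 100*(9*57 + 261) = 100*(513 + 261) = 100*774 = 77400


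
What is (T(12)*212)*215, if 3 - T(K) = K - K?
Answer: 136740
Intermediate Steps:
T(K) = 3 (T(K) = 3 - (K - K) = 3 - 1*0 = 3 + 0 = 3)
(T(12)*212)*215 = (3*212)*215 = 636*215 = 136740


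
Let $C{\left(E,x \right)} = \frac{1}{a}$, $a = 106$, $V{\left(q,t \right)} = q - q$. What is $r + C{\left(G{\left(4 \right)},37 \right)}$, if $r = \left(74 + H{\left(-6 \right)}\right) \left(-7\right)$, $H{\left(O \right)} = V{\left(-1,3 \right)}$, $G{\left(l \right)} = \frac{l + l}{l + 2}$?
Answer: $- \frac{54907}{106} \approx -517.99$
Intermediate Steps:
$V{\left(q,t \right)} = 0$
$G{\left(l \right)} = \frac{2 l}{2 + l}$
$H{\left(O \right)} = 0$
$C{\left(E,x \right)} = \frac{1}{106}$
$r = -518$ ($r = \left(74 + 0\right) \left(-7\right) = 74 \left(-7\right) = -518$)
$r + C{\left(G{\left(4 \right)},37 \right)} = -518 + \frac{1}{106} = - \frac{54907}{106}$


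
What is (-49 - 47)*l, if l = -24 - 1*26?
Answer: 4800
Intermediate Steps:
l = -50 (l = -24 - 26 = -50)
(-49 - 47)*l = (-49 - 47)*(-50) = -96*(-50) = 4800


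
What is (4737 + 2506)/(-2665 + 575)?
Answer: -7243/2090 ≈ -3.4655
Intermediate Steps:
(4737 + 2506)/(-2665 + 575) = 7243/(-2090) = 7243*(-1/2090) = -7243/2090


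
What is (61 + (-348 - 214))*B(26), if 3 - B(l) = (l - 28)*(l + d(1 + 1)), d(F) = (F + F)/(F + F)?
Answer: -28557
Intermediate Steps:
d(F) = 1 (d(F) = (2*F)/((2*F)) = (2*F)*(1/(2*F)) = 1)
B(l) = 3 - (1 + l)*(-28 + l) (B(l) = 3 - (l - 28)*(l + 1) = 3 - (-28 + l)*(1 + l) = 3 - (1 + l)*(-28 + l))
(61 + (-348 - 214))*B(26) = (61 + (-348 - 214))*(31 - 1*26² + 27*26) = (61 - 562)*(31 - 1*676 + 702) = -501*(31 - 676 + 702) = -501*57 = -28557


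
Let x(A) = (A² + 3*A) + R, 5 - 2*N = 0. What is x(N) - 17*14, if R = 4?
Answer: -881/4 ≈ -220.25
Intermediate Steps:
N = 5/2 (N = 5/2 - ½*0 = 5/2 + 0 = 5/2 ≈ 2.5000)
x(A) = 4 + A² + 3*A (x(A) = (A² + 3*A) + 4 = 4 + A² + 3*A)
x(N) - 17*14 = (4 + (5/2)² + 3*(5/2)) - 17*14 = (4 + 25/4 + 15/2) - 238 = 71/4 - 238 = -881/4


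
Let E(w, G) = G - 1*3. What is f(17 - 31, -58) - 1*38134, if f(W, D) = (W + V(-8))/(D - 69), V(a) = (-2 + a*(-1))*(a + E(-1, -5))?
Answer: -4842908/127 ≈ -38133.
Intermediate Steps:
E(w, G) = -3 + G (E(w, G) = G - 3 = -3 + G)
V(a) = (-8 + a)*(-2 - a) (V(a) = (-2 + a*(-1))*(a + (-3 - 5)) = (-2 - a)*(a - 8) = (-2 - a)*(-8 + a) = (-8 + a)*(-2 - a))
f(W, D) = (-96 + W)/(-69 + D) (f(W, D) = (W + (16 - 1*(-8)² + 6*(-8)))/(D - 69) = (W + (16 - 1*64 - 48))/(-69 + D) = (W + (16 - 64 - 48))/(-69 + D) = (W - 96)/(-69 + D) = (-96 + W)/(-69 + D))
f(17 - 31, -58) - 1*38134 = (-96 + (17 - 31))/(-69 - 58) - 1*38134 = (-96 - 14)/(-127) - 38134 = -1/127*(-110) - 38134 = 110/127 - 38134 = -4842908/127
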